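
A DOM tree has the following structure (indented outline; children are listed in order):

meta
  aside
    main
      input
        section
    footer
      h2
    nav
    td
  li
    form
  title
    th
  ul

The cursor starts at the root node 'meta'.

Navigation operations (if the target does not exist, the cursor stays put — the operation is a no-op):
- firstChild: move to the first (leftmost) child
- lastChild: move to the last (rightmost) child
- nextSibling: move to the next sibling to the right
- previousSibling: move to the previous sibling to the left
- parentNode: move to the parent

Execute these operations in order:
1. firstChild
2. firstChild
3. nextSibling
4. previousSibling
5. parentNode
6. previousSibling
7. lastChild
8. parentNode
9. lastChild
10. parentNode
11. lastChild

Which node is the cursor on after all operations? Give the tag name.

Answer: td

Derivation:
After 1 (firstChild): aside
After 2 (firstChild): main
After 3 (nextSibling): footer
After 4 (previousSibling): main
After 5 (parentNode): aside
After 6 (previousSibling): aside (no-op, stayed)
After 7 (lastChild): td
After 8 (parentNode): aside
After 9 (lastChild): td
After 10 (parentNode): aside
After 11 (lastChild): td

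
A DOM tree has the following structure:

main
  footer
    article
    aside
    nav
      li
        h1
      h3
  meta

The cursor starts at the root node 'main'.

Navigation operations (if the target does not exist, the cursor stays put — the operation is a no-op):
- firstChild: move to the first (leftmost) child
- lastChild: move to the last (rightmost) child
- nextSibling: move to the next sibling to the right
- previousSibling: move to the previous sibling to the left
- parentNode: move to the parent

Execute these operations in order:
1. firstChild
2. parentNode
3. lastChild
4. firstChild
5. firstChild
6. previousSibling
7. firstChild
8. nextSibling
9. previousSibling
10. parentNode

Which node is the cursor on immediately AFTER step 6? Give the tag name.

Answer: footer

Derivation:
After 1 (firstChild): footer
After 2 (parentNode): main
After 3 (lastChild): meta
After 4 (firstChild): meta (no-op, stayed)
After 5 (firstChild): meta (no-op, stayed)
After 6 (previousSibling): footer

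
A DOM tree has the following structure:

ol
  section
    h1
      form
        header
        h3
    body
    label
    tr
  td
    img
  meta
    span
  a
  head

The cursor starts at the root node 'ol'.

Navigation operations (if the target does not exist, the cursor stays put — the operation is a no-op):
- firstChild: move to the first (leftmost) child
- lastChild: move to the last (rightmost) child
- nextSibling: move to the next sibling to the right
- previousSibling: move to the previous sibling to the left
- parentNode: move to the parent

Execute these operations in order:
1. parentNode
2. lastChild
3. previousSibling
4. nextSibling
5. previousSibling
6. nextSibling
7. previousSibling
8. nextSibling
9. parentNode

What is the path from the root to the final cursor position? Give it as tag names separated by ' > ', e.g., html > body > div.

After 1 (parentNode): ol (no-op, stayed)
After 2 (lastChild): head
After 3 (previousSibling): a
After 4 (nextSibling): head
After 5 (previousSibling): a
After 6 (nextSibling): head
After 7 (previousSibling): a
After 8 (nextSibling): head
After 9 (parentNode): ol

Answer: ol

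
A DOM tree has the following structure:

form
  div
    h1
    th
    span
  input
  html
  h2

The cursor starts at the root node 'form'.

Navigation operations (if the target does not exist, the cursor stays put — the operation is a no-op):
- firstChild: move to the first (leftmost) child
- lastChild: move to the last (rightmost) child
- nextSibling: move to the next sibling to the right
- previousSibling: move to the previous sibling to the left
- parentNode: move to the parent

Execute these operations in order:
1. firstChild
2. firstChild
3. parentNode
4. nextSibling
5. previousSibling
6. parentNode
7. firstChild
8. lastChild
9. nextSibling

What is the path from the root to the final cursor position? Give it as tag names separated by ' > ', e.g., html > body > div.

After 1 (firstChild): div
After 2 (firstChild): h1
After 3 (parentNode): div
After 4 (nextSibling): input
After 5 (previousSibling): div
After 6 (parentNode): form
After 7 (firstChild): div
After 8 (lastChild): span
After 9 (nextSibling): span (no-op, stayed)

Answer: form > div > span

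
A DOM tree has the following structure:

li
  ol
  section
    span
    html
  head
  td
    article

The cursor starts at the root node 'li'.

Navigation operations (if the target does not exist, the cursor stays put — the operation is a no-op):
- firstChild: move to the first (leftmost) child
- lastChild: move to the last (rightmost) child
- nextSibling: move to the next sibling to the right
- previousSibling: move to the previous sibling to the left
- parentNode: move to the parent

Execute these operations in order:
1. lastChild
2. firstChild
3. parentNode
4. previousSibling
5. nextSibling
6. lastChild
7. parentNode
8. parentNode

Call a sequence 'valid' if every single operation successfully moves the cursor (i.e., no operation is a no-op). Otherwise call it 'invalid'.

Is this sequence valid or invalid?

Answer: valid

Derivation:
After 1 (lastChild): td
After 2 (firstChild): article
After 3 (parentNode): td
After 4 (previousSibling): head
After 5 (nextSibling): td
After 6 (lastChild): article
After 7 (parentNode): td
After 8 (parentNode): li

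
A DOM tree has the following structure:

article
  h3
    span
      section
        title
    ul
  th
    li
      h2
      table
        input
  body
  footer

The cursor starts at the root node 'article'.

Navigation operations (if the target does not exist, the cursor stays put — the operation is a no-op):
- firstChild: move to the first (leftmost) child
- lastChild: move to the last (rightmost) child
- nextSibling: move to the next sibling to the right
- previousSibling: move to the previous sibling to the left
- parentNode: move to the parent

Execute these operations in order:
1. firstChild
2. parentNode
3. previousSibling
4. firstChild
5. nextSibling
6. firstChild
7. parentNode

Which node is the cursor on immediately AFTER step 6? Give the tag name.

Answer: li

Derivation:
After 1 (firstChild): h3
After 2 (parentNode): article
After 3 (previousSibling): article (no-op, stayed)
After 4 (firstChild): h3
After 5 (nextSibling): th
After 6 (firstChild): li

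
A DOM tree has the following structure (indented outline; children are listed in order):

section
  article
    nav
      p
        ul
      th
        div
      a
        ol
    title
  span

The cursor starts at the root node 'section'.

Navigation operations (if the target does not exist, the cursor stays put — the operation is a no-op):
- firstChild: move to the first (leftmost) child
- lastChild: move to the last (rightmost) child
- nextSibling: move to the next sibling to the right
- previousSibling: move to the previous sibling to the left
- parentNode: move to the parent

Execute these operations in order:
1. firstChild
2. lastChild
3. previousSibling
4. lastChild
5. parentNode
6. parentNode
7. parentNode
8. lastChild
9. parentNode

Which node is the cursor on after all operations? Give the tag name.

After 1 (firstChild): article
After 2 (lastChild): title
After 3 (previousSibling): nav
After 4 (lastChild): a
After 5 (parentNode): nav
After 6 (parentNode): article
After 7 (parentNode): section
After 8 (lastChild): span
After 9 (parentNode): section

Answer: section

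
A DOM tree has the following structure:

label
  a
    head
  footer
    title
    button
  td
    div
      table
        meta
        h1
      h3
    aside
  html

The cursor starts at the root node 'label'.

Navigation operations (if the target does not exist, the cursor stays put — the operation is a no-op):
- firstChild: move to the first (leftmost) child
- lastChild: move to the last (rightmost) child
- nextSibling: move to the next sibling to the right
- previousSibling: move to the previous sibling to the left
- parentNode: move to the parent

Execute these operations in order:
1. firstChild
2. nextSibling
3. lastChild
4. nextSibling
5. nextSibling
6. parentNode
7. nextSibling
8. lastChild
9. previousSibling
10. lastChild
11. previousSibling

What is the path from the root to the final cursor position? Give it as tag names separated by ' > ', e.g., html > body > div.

After 1 (firstChild): a
After 2 (nextSibling): footer
After 3 (lastChild): button
After 4 (nextSibling): button (no-op, stayed)
After 5 (nextSibling): button (no-op, stayed)
After 6 (parentNode): footer
After 7 (nextSibling): td
After 8 (lastChild): aside
After 9 (previousSibling): div
After 10 (lastChild): h3
After 11 (previousSibling): table

Answer: label > td > div > table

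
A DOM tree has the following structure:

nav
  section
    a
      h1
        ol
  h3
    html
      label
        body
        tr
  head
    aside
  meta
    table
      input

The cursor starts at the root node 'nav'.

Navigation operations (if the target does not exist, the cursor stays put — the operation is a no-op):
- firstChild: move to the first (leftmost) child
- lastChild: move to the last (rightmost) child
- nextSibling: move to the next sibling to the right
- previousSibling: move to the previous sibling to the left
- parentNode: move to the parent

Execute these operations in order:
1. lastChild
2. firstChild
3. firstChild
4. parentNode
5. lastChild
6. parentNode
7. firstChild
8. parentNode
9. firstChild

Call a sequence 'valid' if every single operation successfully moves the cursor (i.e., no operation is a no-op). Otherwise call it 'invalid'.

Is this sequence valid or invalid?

After 1 (lastChild): meta
After 2 (firstChild): table
After 3 (firstChild): input
After 4 (parentNode): table
After 5 (lastChild): input
After 6 (parentNode): table
After 7 (firstChild): input
After 8 (parentNode): table
After 9 (firstChild): input

Answer: valid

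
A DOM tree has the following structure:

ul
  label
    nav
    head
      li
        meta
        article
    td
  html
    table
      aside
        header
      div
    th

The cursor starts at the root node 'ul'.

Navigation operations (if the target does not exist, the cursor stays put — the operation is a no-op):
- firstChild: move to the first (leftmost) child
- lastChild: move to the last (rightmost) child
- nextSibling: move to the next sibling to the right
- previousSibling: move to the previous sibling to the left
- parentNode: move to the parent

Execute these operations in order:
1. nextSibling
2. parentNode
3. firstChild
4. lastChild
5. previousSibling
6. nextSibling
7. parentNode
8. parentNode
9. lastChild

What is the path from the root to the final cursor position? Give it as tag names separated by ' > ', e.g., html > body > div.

Answer: ul > html

Derivation:
After 1 (nextSibling): ul (no-op, stayed)
After 2 (parentNode): ul (no-op, stayed)
After 3 (firstChild): label
After 4 (lastChild): td
After 5 (previousSibling): head
After 6 (nextSibling): td
After 7 (parentNode): label
After 8 (parentNode): ul
After 9 (lastChild): html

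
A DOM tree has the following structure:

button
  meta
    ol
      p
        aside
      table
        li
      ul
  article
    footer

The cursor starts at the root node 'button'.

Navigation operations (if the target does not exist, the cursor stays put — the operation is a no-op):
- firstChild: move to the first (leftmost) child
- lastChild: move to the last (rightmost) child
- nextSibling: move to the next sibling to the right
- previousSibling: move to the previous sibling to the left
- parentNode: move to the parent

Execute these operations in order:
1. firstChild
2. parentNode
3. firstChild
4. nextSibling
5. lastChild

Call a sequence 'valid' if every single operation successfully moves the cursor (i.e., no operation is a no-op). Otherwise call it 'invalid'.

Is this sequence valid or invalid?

Answer: valid

Derivation:
After 1 (firstChild): meta
After 2 (parentNode): button
After 3 (firstChild): meta
After 4 (nextSibling): article
After 5 (lastChild): footer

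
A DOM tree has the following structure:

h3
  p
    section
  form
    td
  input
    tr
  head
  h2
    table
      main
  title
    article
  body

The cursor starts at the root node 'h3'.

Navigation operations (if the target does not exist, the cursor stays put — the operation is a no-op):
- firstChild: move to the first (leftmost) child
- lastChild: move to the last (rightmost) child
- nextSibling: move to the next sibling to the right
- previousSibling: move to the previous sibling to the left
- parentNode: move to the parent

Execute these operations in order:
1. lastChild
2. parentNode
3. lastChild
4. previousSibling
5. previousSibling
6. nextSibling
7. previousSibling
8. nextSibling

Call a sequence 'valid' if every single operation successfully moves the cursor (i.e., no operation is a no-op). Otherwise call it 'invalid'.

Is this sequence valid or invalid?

After 1 (lastChild): body
After 2 (parentNode): h3
After 3 (lastChild): body
After 4 (previousSibling): title
After 5 (previousSibling): h2
After 6 (nextSibling): title
After 7 (previousSibling): h2
After 8 (nextSibling): title

Answer: valid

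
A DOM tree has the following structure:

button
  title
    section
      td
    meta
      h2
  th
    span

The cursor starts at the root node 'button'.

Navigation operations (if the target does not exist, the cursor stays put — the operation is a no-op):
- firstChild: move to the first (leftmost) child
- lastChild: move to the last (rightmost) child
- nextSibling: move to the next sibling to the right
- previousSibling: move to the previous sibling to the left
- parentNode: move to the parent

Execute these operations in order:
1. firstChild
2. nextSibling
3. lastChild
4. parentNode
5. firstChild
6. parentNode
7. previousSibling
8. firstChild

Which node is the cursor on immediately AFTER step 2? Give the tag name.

After 1 (firstChild): title
After 2 (nextSibling): th

Answer: th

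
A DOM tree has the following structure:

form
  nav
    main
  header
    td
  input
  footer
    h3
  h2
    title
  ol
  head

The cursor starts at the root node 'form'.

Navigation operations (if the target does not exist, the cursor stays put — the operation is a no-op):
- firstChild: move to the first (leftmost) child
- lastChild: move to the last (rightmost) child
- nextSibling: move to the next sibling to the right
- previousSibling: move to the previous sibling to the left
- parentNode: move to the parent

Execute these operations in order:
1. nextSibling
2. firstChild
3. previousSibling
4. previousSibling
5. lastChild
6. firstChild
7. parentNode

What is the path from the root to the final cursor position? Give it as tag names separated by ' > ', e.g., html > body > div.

Answer: form > nav

Derivation:
After 1 (nextSibling): form (no-op, stayed)
After 2 (firstChild): nav
After 3 (previousSibling): nav (no-op, stayed)
After 4 (previousSibling): nav (no-op, stayed)
After 5 (lastChild): main
After 6 (firstChild): main (no-op, stayed)
After 7 (parentNode): nav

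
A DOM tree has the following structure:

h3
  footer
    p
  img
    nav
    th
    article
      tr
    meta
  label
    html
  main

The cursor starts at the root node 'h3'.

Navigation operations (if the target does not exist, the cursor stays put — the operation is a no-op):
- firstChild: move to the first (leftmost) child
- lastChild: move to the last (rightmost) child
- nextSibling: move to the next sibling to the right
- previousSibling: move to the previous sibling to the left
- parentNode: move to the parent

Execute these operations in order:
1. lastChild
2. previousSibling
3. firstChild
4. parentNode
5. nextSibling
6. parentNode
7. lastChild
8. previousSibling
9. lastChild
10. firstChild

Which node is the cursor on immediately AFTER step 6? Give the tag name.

Answer: h3

Derivation:
After 1 (lastChild): main
After 2 (previousSibling): label
After 3 (firstChild): html
After 4 (parentNode): label
After 5 (nextSibling): main
After 6 (parentNode): h3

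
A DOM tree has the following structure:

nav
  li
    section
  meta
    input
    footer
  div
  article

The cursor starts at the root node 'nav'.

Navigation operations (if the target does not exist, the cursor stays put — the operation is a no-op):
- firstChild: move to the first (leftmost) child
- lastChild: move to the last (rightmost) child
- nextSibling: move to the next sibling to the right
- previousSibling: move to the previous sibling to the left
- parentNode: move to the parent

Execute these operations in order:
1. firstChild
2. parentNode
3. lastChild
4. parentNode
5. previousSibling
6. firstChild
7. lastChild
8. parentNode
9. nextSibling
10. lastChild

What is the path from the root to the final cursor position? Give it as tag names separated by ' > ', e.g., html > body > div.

After 1 (firstChild): li
After 2 (parentNode): nav
After 3 (lastChild): article
After 4 (parentNode): nav
After 5 (previousSibling): nav (no-op, stayed)
After 6 (firstChild): li
After 7 (lastChild): section
After 8 (parentNode): li
After 9 (nextSibling): meta
After 10 (lastChild): footer

Answer: nav > meta > footer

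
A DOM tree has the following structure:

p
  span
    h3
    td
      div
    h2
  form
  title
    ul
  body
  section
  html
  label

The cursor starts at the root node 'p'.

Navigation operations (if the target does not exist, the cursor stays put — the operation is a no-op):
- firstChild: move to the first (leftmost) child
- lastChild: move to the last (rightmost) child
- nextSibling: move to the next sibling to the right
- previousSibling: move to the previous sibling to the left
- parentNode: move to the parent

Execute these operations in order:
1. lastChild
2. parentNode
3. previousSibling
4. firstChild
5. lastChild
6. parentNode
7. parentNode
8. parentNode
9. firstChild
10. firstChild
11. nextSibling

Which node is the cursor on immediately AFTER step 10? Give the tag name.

Answer: h3

Derivation:
After 1 (lastChild): label
After 2 (parentNode): p
After 3 (previousSibling): p (no-op, stayed)
After 4 (firstChild): span
After 5 (lastChild): h2
After 6 (parentNode): span
After 7 (parentNode): p
After 8 (parentNode): p (no-op, stayed)
After 9 (firstChild): span
After 10 (firstChild): h3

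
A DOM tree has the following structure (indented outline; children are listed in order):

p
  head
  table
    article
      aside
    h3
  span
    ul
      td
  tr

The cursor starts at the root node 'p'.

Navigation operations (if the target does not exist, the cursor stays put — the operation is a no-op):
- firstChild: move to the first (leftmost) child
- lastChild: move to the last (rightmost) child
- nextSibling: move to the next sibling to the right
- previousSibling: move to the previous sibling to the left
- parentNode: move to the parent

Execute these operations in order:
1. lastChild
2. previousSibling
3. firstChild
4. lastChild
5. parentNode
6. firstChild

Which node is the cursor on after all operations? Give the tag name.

Answer: td

Derivation:
After 1 (lastChild): tr
After 2 (previousSibling): span
After 3 (firstChild): ul
After 4 (lastChild): td
After 5 (parentNode): ul
After 6 (firstChild): td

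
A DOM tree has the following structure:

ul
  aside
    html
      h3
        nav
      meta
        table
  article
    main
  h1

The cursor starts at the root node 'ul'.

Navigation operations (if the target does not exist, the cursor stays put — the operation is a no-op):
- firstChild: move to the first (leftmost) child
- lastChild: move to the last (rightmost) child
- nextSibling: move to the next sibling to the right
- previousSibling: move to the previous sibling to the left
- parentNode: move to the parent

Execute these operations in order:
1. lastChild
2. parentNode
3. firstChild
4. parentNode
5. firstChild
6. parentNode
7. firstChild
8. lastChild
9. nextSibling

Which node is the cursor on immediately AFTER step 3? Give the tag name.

After 1 (lastChild): h1
After 2 (parentNode): ul
After 3 (firstChild): aside

Answer: aside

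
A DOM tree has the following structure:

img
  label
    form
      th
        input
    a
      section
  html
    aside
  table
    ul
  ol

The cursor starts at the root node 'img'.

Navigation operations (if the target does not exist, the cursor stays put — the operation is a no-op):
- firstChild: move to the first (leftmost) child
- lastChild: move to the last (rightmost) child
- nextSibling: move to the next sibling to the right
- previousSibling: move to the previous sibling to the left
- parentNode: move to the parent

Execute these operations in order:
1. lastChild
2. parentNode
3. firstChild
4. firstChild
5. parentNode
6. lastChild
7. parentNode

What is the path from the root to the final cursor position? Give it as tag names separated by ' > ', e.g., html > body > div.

After 1 (lastChild): ol
After 2 (parentNode): img
After 3 (firstChild): label
After 4 (firstChild): form
After 5 (parentNode): label
After 6 (lastChild): a
After 7 (parentNode): label

Answer: img > label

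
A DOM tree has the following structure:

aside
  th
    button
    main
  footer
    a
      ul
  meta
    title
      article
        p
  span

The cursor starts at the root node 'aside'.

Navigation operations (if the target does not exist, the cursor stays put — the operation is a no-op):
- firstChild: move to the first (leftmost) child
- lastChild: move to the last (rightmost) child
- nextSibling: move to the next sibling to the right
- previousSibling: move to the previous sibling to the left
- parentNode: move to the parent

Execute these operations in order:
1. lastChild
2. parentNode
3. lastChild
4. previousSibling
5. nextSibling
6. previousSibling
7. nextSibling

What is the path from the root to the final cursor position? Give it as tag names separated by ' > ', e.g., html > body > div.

After 1 (lastChild): span
After 2 (parentNode): aside
After 3 (lastChild): span
After 4 (previousSibling): meta
After 5 (nextSibling): span
After 6 (previousSibling): meta
After 7 (nextSibling): span

Answer: aside > span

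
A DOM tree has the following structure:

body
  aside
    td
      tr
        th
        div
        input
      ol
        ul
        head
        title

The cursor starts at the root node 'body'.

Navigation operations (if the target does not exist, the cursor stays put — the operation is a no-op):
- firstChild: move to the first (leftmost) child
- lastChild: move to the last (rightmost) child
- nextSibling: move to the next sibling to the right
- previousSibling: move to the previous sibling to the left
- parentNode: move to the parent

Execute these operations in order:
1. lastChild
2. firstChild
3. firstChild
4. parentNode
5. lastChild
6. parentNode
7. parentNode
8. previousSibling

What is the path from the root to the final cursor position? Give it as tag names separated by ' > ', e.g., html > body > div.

After 1 (lastChild): aside
After 2 (firstChild): td
After 3 (firstChild): tr
After 4 (parentNode): td
After 5 (lastChild): ol
After 6 (parentNode): td
After 7 (parentNode): aside
After 8 (previousSibling): aside (no-op, stayed)

Answer: body > aside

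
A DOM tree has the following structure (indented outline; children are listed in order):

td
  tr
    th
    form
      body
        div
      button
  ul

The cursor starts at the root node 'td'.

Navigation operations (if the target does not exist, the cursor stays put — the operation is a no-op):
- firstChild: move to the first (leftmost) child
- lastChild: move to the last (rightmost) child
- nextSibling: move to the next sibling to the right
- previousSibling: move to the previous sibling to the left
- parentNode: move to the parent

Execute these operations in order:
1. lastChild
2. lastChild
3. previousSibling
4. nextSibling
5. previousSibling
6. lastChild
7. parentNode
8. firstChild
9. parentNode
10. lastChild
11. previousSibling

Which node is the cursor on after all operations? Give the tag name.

Answer: th

Derivation:
After 1 (lastChild): ul
After 2 (lastChild): ul (no-op, stayed)
After 3 (previousSibling): tr
After 4 (nextSibling): ul
After 5 (previousSibling): tr
After 6 (lastChild): form
After 7 (parentNode): tr
After 8 (firstChild): th
After 9 (parentNode): tr
After 10 (lastChild): form
After 11 (previousSibling): th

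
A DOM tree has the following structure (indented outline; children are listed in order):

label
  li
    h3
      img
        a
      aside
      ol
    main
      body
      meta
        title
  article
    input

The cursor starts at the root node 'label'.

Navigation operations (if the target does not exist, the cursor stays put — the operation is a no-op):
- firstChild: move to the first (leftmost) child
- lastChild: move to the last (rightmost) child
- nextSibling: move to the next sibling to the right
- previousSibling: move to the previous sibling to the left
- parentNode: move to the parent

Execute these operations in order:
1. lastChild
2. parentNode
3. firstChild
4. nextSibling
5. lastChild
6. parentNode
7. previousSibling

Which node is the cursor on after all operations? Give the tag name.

Answer: li

Derivation:
After 1 (lastChild): article
After 2 (parentNode): label
After 3 (firstChild): li
After 4 (nextSibling): article
After 5 (lastChild): input
After 6 (parentNode): article
After 7 (previousSibling): li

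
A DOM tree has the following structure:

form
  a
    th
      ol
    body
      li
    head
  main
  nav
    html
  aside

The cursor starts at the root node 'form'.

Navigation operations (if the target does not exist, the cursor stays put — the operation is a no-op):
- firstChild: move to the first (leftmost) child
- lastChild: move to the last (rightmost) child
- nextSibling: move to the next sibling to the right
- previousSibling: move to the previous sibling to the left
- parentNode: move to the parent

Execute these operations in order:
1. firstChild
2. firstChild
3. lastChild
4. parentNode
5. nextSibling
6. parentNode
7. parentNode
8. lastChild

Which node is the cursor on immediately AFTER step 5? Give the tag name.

After 1 (firstChild): a
After 2 (firstChild): th
After 3 (lastChild): ol
After 4 (parentNode): th
After 5 (nextSibling): body

Answer: body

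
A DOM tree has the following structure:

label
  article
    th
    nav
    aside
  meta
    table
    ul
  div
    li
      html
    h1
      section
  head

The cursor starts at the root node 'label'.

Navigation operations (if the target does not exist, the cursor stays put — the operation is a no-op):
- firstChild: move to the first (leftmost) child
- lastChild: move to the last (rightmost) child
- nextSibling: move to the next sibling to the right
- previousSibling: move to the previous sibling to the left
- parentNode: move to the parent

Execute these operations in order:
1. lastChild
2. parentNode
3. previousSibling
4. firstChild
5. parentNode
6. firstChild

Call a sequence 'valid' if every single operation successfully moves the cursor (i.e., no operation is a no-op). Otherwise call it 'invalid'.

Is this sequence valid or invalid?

After 1 (lastChild): head
After 2 (parentNode): label
After 3 (previousSibling): label (no-op, stayed)
After 4 (firstChild): article
After 5 (parentNode): label
After 6 (firstChild): article

Answer: invalid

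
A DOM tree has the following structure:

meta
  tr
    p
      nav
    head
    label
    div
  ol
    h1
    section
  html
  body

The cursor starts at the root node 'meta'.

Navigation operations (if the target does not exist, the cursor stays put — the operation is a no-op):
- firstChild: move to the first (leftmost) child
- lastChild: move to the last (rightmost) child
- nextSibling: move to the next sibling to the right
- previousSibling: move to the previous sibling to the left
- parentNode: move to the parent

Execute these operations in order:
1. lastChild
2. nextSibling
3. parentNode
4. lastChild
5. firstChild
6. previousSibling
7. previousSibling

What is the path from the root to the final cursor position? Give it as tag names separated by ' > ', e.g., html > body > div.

Answer: meta > ol

Derivation:
After 1 (lastChild): body
After 2 (nextSibling): body (no-op, stayed)
After 3 (parentNode): meta
After 4 (lastChild): body
After 5 (firstChild): body (no-op, stayed)
After 6 (previousSibling): html
After 7 (previousSibling): ol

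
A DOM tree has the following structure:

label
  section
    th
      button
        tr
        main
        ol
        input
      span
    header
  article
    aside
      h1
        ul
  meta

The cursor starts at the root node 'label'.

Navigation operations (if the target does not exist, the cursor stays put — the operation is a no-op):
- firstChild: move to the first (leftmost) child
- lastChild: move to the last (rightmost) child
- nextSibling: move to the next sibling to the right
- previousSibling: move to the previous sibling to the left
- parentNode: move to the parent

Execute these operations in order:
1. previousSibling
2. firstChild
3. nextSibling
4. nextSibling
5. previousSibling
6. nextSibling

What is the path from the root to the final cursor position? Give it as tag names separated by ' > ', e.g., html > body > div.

After 1 (previousSibling): label (no-op, stayed)
After 2 (firstChild): section
After 3 (nextSibling): article
After 4 (nextSibling): meta
After 5 (previousSibling): article
After 6 (nextSibling): meta

Answer: label > meta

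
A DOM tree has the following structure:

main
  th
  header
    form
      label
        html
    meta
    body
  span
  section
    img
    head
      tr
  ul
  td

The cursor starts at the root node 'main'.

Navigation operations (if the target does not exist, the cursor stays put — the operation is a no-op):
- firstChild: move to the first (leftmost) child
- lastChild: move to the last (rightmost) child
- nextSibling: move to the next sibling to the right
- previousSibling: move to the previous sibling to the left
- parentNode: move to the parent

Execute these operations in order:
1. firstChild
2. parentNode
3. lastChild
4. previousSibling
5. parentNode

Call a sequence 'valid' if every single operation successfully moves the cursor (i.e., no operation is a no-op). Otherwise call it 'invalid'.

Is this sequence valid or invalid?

Answer: valid

Derivation:
After 1 (firstChild): th
After 2 (parentNode): main
After 3 (lastChild): td
After 4 (previousSibling): ul
After 5 (parentNode): main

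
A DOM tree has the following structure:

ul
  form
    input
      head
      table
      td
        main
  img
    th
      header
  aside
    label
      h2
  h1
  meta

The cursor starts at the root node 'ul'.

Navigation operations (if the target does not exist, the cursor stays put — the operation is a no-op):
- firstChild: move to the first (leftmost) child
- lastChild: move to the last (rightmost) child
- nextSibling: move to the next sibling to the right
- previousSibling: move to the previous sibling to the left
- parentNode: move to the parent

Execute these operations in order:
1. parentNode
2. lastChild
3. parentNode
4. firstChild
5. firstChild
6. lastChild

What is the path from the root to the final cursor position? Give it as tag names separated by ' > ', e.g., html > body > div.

Answer: ul > form > input > td

Derivation:
After 1 (parentNode): ul (no-op, stayed)
After 2 (lastChild): meta
After 3 (parentNode): ul
After 4 (firstChild): form
After 5 (firstChild): input
After 6 (lastChild): td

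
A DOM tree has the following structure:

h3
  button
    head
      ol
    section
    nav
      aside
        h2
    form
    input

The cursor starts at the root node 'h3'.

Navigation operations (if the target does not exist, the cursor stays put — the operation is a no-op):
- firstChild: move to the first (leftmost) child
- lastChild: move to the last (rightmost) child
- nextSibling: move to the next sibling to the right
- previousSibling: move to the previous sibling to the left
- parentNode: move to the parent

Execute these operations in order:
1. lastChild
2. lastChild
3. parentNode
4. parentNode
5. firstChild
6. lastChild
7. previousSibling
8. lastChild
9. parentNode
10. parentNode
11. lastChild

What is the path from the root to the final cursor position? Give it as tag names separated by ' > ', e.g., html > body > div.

After 1 (lastChild): button
After 2 (lastChild): input
After 3 (parentNode): button
After 4 (parentNode): h3
After 5 (firstChild): button
After 6 (lastChild): input
After 7 (previousSibling): form
After 8 (lastChild): form (no-op, stayed)
After 9 (parentNode): button
After 10 (parentNode): h3
After 11 (lastChild): button

Answer: h3 > button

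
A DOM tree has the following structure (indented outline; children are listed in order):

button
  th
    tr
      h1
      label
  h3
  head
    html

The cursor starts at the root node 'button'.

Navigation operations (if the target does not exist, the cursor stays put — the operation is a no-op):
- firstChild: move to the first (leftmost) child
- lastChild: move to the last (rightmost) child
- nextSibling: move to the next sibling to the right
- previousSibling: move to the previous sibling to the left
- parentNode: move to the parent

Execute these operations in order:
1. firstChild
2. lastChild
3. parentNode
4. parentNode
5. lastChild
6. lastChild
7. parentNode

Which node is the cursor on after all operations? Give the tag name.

After 1 (firstChild): th
After 2 (lastChild): tr
After 3 (parentNode): th
After 4 (parentNode): button
After 5 (lastChild): head
After 6 (lastChild): html
After 7 (parentNode): head

Answer: head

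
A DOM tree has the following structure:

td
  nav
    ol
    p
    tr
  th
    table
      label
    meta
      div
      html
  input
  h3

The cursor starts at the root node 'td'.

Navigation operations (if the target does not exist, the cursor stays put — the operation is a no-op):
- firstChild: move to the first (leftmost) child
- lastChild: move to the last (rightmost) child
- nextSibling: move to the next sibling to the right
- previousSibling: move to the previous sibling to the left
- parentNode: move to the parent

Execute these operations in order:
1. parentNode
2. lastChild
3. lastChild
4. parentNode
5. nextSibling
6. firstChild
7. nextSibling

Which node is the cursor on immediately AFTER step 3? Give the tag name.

Answer: h3

Derivation:
After 1 (parentNode): td (no-op, stayed)
After 2 (lastChild): h3
After 3 (lastChild): h3 (no-op, stayed)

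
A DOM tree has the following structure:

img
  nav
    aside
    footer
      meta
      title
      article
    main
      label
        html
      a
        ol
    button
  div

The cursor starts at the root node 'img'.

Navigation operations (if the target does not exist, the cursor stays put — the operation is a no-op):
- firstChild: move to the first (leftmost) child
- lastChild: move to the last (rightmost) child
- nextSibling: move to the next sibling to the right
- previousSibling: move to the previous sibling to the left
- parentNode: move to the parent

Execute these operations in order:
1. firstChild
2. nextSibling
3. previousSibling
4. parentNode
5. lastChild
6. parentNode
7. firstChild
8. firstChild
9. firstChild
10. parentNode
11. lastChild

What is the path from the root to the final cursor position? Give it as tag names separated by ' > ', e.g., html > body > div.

Answer: img > nav > button

Derivation:
After 1 (firstChild): nav
After 2 (nextSibling): div
After 3 (previousSibling): nav
After 4 (parentNode): img
After 5 (lastChild): div
After 6 (parentNode): img
After 7 (firstChild): nav
After 8 (firstChild): aside
After 9 (firstChild): aside (no-op, stayed)
After 10 (parentNode): nav
After 11 (lastChild): button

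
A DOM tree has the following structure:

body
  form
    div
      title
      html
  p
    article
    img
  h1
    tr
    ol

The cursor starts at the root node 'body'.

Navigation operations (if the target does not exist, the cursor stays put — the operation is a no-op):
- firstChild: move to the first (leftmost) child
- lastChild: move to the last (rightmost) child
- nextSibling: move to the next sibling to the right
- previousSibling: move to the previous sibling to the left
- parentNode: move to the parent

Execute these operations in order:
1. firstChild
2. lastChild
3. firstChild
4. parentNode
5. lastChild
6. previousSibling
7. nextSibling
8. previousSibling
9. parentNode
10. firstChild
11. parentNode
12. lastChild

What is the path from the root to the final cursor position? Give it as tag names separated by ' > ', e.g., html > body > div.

Answer: body > form > div > html

Derivation:
After 1 (firstChild): form
After 2 (lastChild): div
After 3 (firstChild): title
After 4 (parentNode): div
After 5 (lastChild): html
After 6 (previousSibling): title
After 7 (nextSibling): html
After 8 (previousSibling): title
After 9 (parentNode): div
After 10 (firstChild): title
After 11 (parentNode): div
After 12 (lastChild): html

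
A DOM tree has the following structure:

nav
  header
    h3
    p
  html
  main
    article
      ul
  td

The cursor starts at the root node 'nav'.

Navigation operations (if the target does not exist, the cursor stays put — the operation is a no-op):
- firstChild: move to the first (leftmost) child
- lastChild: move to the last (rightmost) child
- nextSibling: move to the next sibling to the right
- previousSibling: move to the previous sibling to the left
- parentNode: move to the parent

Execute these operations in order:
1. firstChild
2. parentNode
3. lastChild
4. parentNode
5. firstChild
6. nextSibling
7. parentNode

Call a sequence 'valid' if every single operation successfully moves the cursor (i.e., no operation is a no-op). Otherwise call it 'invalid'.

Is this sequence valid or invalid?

Answer: valid

Derivation:
After 1 (firstChild): header
After 2 (parentNode): nav
After 3 (lastChild): td
After 4 (parentNode): nav
After 5 (firstChild): header
After 6 (nextSibling): html
After 7 (parentNode): nav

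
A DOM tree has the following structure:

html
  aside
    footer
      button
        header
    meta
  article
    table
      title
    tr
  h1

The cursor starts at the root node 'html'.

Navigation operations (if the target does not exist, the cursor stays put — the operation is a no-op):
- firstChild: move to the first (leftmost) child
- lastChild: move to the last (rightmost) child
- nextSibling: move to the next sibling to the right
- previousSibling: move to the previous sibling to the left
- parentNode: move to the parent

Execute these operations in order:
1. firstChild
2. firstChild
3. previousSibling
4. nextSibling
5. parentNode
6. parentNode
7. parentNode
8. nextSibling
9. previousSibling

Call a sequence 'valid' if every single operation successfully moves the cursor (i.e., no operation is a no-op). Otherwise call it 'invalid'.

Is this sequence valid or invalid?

After 1 (firstChild): aside
After 2 (firstChild): footer
After 3 (previousSibling): footer (no-op, stayed)
After 4 (nextSibling): meta
After 5 (parentNode): aside
After 6 (parentNode): html
After 7 (parentNode): html (no-op, stayed)
After 8 (nextSibling): html (no-op, stayed)
After 9 (previousSibling): html (no-op, stayed)

Answer: invalid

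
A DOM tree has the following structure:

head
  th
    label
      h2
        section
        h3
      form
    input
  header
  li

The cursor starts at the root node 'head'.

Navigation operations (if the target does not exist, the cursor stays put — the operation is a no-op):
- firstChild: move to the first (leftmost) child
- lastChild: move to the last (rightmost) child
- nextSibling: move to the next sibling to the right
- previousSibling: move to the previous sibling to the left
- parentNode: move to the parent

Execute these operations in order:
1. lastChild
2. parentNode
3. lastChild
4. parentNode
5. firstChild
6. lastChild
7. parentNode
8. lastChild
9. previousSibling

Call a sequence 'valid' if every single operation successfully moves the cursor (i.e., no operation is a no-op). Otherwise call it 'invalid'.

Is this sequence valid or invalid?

After 1 (lastChild): li
After 2 (parentNode): head
After 3 (lastChild): li
After 4 (parentNode): head
After 5 (firstChild): th
After 6 (lastChild): input
After 7 (parentNode): th
After 8 (lastChild): input
After 9 (previousSibling): label

Answer: valid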